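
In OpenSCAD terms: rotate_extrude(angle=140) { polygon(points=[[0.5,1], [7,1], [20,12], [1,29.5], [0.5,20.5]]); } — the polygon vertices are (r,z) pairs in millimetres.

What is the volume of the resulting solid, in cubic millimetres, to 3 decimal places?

Volume = 5626.527 mm³

Profile (r,z), 5 vertices: (0.5,1) (7,1) (20,12) (1,29.5) (0.5,20.5)
edge 0: (0.5,1)→(7,1)  cross = 0.5·1 − 7·1 = -6.5000; (r_i+r_j)·cross = 7.5·-6.5000 = -48.7500
edge 1: (7,1)→(20,12)  cross = 7·12 − 20·1 = 64.0000; (r_i+r_j)·cross = 27·64.0000 = 1728.0000
edge 2: (20,12)→(1,29.5)  cross = 20·29.5 − 1·12 = 578.0000; (r_i+r_j)·cross = 21·578.0000 = 12138.0000
edge 3: (1,29.5)→(0.5,20.5)  cross = 1·20.5 − 0.5·29.5 = 5.7500; (r_i+r_j)·cross = 1.5·5.7500 = 8.6250
edge 4: (0.5,20.5)→(0.5,1)  cross = 0.5·1 − 0.5·20.5 = -9.7500; (r_i+r_j)·cross = 1·-9.7500 = -9.7500
Σcross = 631.5000 → A = |Σcross|/2 = 315.7500 mm²
Σ(r_i+r_j)·cross = 13816.1250 → first moment M = |Σ|/6 = 2302.6875
R_c = M/A = 2302.6875/315.7500 = 7.2928 mm
θ = 140° = 2.443461 rad
V = θ·R_c·A = 2.443461·7.2928·315.7500 = 5626.527 mm³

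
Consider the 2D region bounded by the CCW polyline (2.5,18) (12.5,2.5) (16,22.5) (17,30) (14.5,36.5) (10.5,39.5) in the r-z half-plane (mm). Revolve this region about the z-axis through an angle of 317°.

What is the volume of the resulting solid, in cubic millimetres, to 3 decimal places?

Profile (r,z), 6 vertices: (2.5,18) (12.5,2.5) (16,22.5) (17,30) (14.5,36.5) (10.5,39.5)
edge 0: (2.5,18)→(12.5,2.5)  cross = 2.5·2.5 − 12.5·18 = -218.7500; (r_i+r_j)·cross = 15·-218.7500 = -3281.2500
edge 1: (12.5,2.5)→(16,22.5)  cross = 12.5·22.5 − 16·2.5 = 241.2500; (r_i+r_j)·cross = 28.5·241.2500 = 6875.6250
edge 2: (16,22.5)→(17,30)  cross = 16·30 − 17·22.5 = 97.5000; (r_i+r_j)·cross = 33·97.5000 = 3217.5000
edge 3: (17,30)→(14.5,36.5)  cross = 17·36.5 − 14.5·30 = 185.5000; (r_i+r_j)·cross = 31.5·185.5000 = 5843.2500
edge 4: (14.5,36.5)→(10.5,39.5)  cross = 14.5·39.5 − 10.5·36.5 = 189.5000; (r_i+r_j)·cross = 25·189.5000 = 4737.5000
edge 5: (10.5,39.5)→(2.5,18)  cross = 10.5·18 − 2.5·39.5 = 90.2500; (r_i+r_j)·cross = 13·90.2500 = 1173.2500
Σcross = 585.2500 → A = |Σcross|/2 = 292.6250 mm²
Σ(r_i+r_j)·cross = 18565.8750 → first moment M = |Σ|/6 = 3094.3125
R_c = M/A = 3094.3125/292.6250 = 10.5743 mm
θ = 317° = 5.532694 rad
V = θ·R_c·A = 5.532694·10.5743·292.6250 = 17119.883 mm³

Volume = 17119.883 mm³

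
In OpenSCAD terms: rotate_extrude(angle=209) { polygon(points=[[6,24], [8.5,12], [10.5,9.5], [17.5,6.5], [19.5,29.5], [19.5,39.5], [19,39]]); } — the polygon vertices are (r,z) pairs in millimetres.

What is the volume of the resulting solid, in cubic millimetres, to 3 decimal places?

Profile (r,z), 7 vertices: (6,24) (8.5,12) (10.5,9.5) (17.5,6.5) (19.5,29.5) (19.5,39.5) (19,39)
edge 0: (6,24)→(8.5,12)  cross = 6·12 − 8.5·24 = -132.0000; (r_i+r_j)·cross = 14.5·-132.0000 = -1914.0000
edge 1: (8.5,12)→(10.5,9.5)  cross = 8.5·9.5 − 10.5·12 = -45.2500; (r_i+r_j)·cross = 19·-45.2500 = -859.7500
edge 2: (10.5,9.5)→(17.5,6.5)  cross = 10.5·6.5 − 17.5·9.5 = -98.0000; (r_i+r_j)·cross = 28·-98.0000 = -2744.0000
edge 3: (17.5,6.5)→(19.5,29.5)  cross = 17.5·29.5 − 19.5·6.5 = 389.5000; (r_i+r_j)·cross = 37·389.5000 = 14411.5000
edge 4: (19.5,29.5)→(19.5,39.5)  cross = 19.5·39.5 − 19.5·29.5 = 195.0000; (r_i+r_j)·cross = 39·195.0000 = 7605.0000
edge 5: (19.5,39.5)→(19,39)  cross = 19.5·39 − 19·39.5 = 10.0000; (r_i+r_j)·cross = 38.5·10.0000 = 385.0000
edge 6: (19,39)→(6,24)  cross = 19·24 − 6·39 = 222.0000; (r_i+r_j)·cross = 25·222.0000 = 5550.0000
Σcross = 541.2500 → A = |Σcross|/2 = 270.6250 mm²
Σ(r_i+r_j)·cross = 22433.7500 → first moment M = |Σ|/6 = 3738.9583
R_c = M/A = 3738.9583/270.6250 = 13.8160 mm
θ = 209° = 3.647738 rad
V = θ·R_c·A = 3.647738·13.8160·270.6250 = 13638.741 mm³

Volume = 13638.741 mm³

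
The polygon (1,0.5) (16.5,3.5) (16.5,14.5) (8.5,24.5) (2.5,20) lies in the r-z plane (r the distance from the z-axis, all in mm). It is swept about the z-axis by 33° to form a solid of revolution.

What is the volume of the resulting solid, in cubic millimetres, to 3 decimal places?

Profile (r,z), 5 vertices: (1,0.5) (16.5,3.5) (16.5,14.5) (8.5,24.5) (2.5,20)
edge 0: (1,0.5)→(16.5,3.5)  cross = 1·3.5 − 16.5·0.5 = -4.7500; (r_i+r_j)·cross = 17.5·-4.7500 = -83.1250
edge 1: (16.5,3.5)→(16.5,14.5)  cross = 16.5·14.5 − 16.5·3.5 = 181.5000; (r_i+r_j)·cross = 33·181.5000 = 5989.5000
edge 2: (16.5,14.5)→(8.5,24.5)  cross = 16.5·24.5 − 8.5·14.5 = 281.0000; (r_i+r_j)·cross = 25·281.0000 = 7025.0000
edge 3: (8.5,24.5)→(2.5,20)  cross = 8.5·20 − 2.5·24.5 = 108.7500; (r_i+r_j)·cross = 11·108.7500 = 1196.2500
edge 4: (2.5,20)→(1,0.5)  cross = 2.5·0.5 − 1·20 = -18.7500; (r_i+r_j)·cross = 3.5·-18.7500 = -65.6250
Σcross = 547.7500 → A = |Σcross|/2 = 273.8750 mm²
Σ(r_i+r_j)·cross = 14062.0000 → first moment M = |Σ|/6 = 2343.6667
R_c = M/A = 2343.6667/273.8750 = 8.5574 mm
θ = 33° = 0.575959 rad
V = θ·R_c·A = 0.575959·8.5574·273.8750 = 1349.855 mm³

Volume = 1349.855 mm³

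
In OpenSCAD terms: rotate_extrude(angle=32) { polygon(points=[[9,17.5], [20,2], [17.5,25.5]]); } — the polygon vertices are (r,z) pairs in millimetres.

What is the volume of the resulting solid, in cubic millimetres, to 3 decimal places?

Volume = 951.170 mm³

Profile (r,z), 3 vertices: (9,17.5) (20,2) (17.5,25.5)
edge 0: (9,17.5)→(20,2)  cross = 9·2 − 20·17.5 = -332.0000; (r_i+r_j)·cross = 29·-332.0000 = -9628.0000
edge 1: (20,2)→(17.5,25.5)  cross = 20·25.5 − 17.5·2 = 475.0000; (r_i+r_j)·cross = 37.5·475.0000 = 17812.5000
edge 2: (17.5,25.5)→(9,17.5)  cross = 17.5·17.5 − 9·25.5 = 76.7500; (r_i+r_j)·cross = 26.5·76.7500 = 2033.8750
Σcross = 219.7500 → A = |Σcross|/2 = 109.8750 mm²
Σ(r_i+r_j)·cross = 10218.3750 → first moment M = |Σ|/6 = 1703.0625
R_c = M/A = 1703.0625/109.8750 = 15.5000 mm
θ = 32° = 0.558505 rad
V = θ·R_c·A = 0.558505·15.5000·109.8750 = 951.170 mm³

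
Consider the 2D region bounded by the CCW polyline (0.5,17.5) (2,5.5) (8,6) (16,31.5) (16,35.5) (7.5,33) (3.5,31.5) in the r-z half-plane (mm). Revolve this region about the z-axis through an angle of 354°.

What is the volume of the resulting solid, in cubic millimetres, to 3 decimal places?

Volume = 13440.994 mm³

Profile (r,z), 7 vertices: (0.5,17.5) (2,5.5) (8,6) (16,31.5) (16,35.5) (7.5,33) (3.5,31.5)
edge 0: (0.5,17.5)→(2,5.5)  cross = 0.5·5.5 − 2·17.5 = -32.2500; (r_i+r_j)·cross = 2.5·-32.2500 = -80.6250
edge 1: (2,5.5)→(8,6)  cross = 2·6 − 8·5.5 = -32.0000; (r_i+r_j)·cross = 10·-32.0000 = -320.0000
edge 2: (8,6)→(16,31.5)  cross = 8·31.5 − 16·6 = 156.0000; (r_i+r_j)·cross = 24·156.0000 = 3744.0000
edge 3: (16,31.5)→(16,35.5)  cross = 16·35.5 − 16·31.5 = 64.0000; (r_i+r_j)·cross = 32·64.0000 = 2048.0000
edge 4: (16,35.5)→(7.5,33)  cross = 16·33 − 7.5·35.5 = 261.7500; (r_i+r_j)·cross = 23.5·261.7500 = 6151.1250
edge 5: (7.5,33)→(3.5,31.5)  cross = 7.5·31.5 − 3.5·33 = 120.7500; (r_i+r_j)·cross = 11·120.7500 = 1328.2500
edge 6: (3.5,31.5)→(0.5,17.5)  cross = 3.5·17.5 − 0.5·31.5 = 45.5000; (r_i+r_j)·cross = 4·45.5000 = 182.0000
Σcross = 583.7500 → A = |Σcross|/2 = 291.8750 mm²
Σ(r_i+r_j)·cross = 13052.7500 → first moment M = |Σ|/6 = 2175.4583
R_c = M/A = 2175.4583/291.8750 = 7.4534 mm
θ = 354° = 6.178466 rad
V = θ·R_c·A = 6.178466·7.4534·291.8750 = 13440.994 mm³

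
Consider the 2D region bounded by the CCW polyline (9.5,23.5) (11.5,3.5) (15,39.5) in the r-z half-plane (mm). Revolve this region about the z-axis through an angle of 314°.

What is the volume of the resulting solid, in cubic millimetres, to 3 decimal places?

Profile (r,z), 3 vertices: (9.5,23.5) (11.5,3.5) (15,39.5)
edge 0: (9.5,23.5)→(11.5,3.5)  cross = 9.5·3.5 − 11.5·23.5 = -237.0000; (r_i+r_j)·cross = 21·-237.0000 = -4977.0000
edge 1: (11.5,3.5)→(15,39.5)  cross = 11.5·39.5 − 15·3.5 = 401.7500; (r_i+r_j)·cross = 26.5·401.7500 = 10646.3750
edge 2: (15,39.5)→(9.5,23.5)  cross = 15·23.5 − 9.5·39.5 = -22.7500; (r_i+r_j)·cross = 24.5·-22.7500 = -557.3750
Σcross = 142.0000 → A = |Σcross|/2 = 71.0000 mm²
Σ(r_i+r_j)·cross = 5112.0000 → first moment M = |Σ|/6 = 852.0000
R_c = M/A = 852.0000/71.0000 = 12.0000 mm
θ = 314° = 5.480334 rad
V = θ·R_c·A = 5.480334·12.0000·71.0000 = 4669.244 mm³

Volume = 4669.244 mm³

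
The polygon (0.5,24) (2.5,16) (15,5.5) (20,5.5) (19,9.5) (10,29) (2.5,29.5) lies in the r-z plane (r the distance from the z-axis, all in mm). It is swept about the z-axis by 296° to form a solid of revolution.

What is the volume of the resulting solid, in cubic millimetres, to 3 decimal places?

Profile (r,z), 7 vertices: (0.5,24) (2.5,16) (15,5.5) (20,5.5) (19,9.5) (10,29) (2.5,29.5)
edge 0: (0.5,24)→(2.5,16)  cross = 0.5·16 − 2.5·24 = -52.0000; (r_i+r_j)·cross = 3·-52.0000 = -156.0000
edge 1: (2.5,16)→(15,5.5)  cross = 2.5·5.5 − 15·16 = -226.2500; (r_i+r_j)·cross = 17.5·-226.2500 = -3959.3750
edge 2: (15,5.5)→(20,5.5)  cross = 15·5.5 − 20·5.5 = -27.5000; (r_i+r_j)·cross = 35·-27.5000 = -962.5000
edge 3: (20,5.5)→(19,9.5)  cross = 20·9.5 − 19·5.5 = 85.5000; (r_i+r_j)·cross = 39·85.5000 = 3334.5000
edge 4: (19,9.5)→(10,29)  cross = 19·29 − 10·9.5 = 456.0000; (r_i+r_j)·cross = 29·456.0000 = 13224.0000
edge 5: (10,29)→(2.5,29.5)  cross = 10·29.5 − 2.5·29 = 222.5000; (r_i+r_j)·cross = 12.5·222.5000 = 2781.2500
edge 6: (2.5,29.5)→(0.5,24)  cross = 2.5·24 − 0.5·29.5 = 45.2500; (r_i+r_j)·cross = 3·45.2500 = 135.7500
Σcross = 503.5000 → A = |Σcross|/2 = 251.7500 mm²
Σ(r_i+r_j)·cross = 14397.6250 → first moment M = |Σ|/6 = 2399.6042
R_c = M/A = 2399.6042/251.7500 = 9.5317 mm
θ = 296° = 5.166175 rad
V = θ·R_c·A = 5.166175·9.5317·251.7500 = 12396.774 mm³

Volume = 12396.774 mm³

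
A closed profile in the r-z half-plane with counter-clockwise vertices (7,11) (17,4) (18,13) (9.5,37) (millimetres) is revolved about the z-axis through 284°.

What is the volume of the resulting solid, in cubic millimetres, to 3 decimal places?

Volume = 11374.468 mm³

Profile (r,z), 4 vertices: (7,11) (17,4) (18,13) (9.5,37)
edge 0: (7,11)→(17,4)  cross = 7·4 − 17·11 = -159.0000; (r_i+r_j)·cross = 24·-159.0000 = -3816.0000
edge 1: (17,4)→(18,13)  cross = 17·13 − 18·4 = 149.0000; (r_i+r_j)·cross = 35·149.0000 = 5215.0000
edge 2: (18,13)→(9.5,37)  cross = 18·37 − 9.5·13 = 542.5000; (r_i+r_j)·cross = 27.5·542.5000 = 14918.7500
edge 3: (9.5,37)→(7,11)  cross = 9.5·11 − 7·37 = -154.5000; (r_i+r_j)·cross = 16.5·-154.5000 = -2549.2500
Σcross = 378.0000 → A = |Σcross|/2 = 189.0000 mm²
Σ(r_i+r_j)·cross = 13768.5000 → first moment M = |Σ|/6 = 2294.7500
R_c = M/A = 2294.7500/189.0000 = 12.1415 mm
θ = 284° = 4.956735 rad
V = θ·R_c·A = 4.956735·12.1415·189.0000 = 11374.468 mm³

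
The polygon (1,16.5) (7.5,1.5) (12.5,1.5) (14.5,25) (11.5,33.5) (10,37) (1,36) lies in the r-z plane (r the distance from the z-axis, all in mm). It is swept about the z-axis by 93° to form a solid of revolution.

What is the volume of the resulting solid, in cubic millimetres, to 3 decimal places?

Profile (r,z), 7 vertices: (1,16.5) (7.5,1.5) (12.5,1.5) (14.5,25) (11.5,33.5) (10,37) (1,36)
edge 0: (1,16.5)→(7.5,1.5)  cross = 1·1.5 − 7.5·16.5 = -122.2500; (r_i+r_j)·cross = 8.5·-122.2500 = -1039.1250
edge 1: (7.5,1.5)→(12.5,1.5)  cross = 7.5·1.5 − 12.5·1.5 = -7.5000; (r_i+r_j)·cross = 20·-7.5000 = -150.0000
edge 2: (12.5,1.5)→(14.5,25)  cross = 12.5·25 − 14.5·1.5 = 290.7500; (r_i+r_j)·cross = 27·290.7500 = 7850.2500
edge 3: (14.5,25)→(11.5,33.5)  cross = 14.5·33.5 − 11.5·25 = 198.2500; (r_i+r_j)·cross = 26·198.2500 = 5154.5000
edge 4: (11.5,33.5)→(10,37)  cross = 11.5·37 − 10·33.5 = 90.5000; (r_i+r_j)·cross = 21.5·90.5000 = 1945.7500
edge 5: (10,37)→(1,36)  cross = 10·36 − 1·37 = 323.0000; (r_i+r_j)·cross = 11·323.0000 = 3553.0000
edge 6: (1,36)→(1,16.5)  cross = 1·16.5 − 1·36 = -19.5000; (r_i+r_j)·cross = 2·-19.5000 = -39.0000
Σcross = 753.2500 → A = |Σcross|/2 = 376.6250 mm²
Σ(r_i+r_j)·cross = 17275.3750 → first moment M = |Σ|/6 = 2879.2292
R_c = M/A = 2879.2292/376.6250 = 7.6448 mm
θ = 93° = 1.623156 rad
V = θ·R_c·A = 1.623156·7.6448·376.6250 = 4673.439 mm³

Volume = 4673.439 mm³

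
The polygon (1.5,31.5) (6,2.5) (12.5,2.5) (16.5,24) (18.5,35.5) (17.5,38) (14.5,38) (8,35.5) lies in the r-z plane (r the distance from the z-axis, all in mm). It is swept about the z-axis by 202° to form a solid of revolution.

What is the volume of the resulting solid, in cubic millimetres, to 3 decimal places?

Volume = 14099.910 mm³

Profile (r,z), 8 vertices: (1.5,31.5) (6,2.5) (12.5,2.5) (16.5,24) (18.5,35.5) (17.5,38) (14.5,38) (8,35.5)
edge 0: (1.5,31.5)→(6,2.5)  cross = 1.5·2.5 − 6·31.5 = -185.2500; (r_i+r_j)·cross = 7.5·-185.2500 = -1389.3750
edge 1: (6,2.5)→(12.5,2.5)  cross = 6·2.5 − 12.5·2.5 = -16.2500; (r_i+r_j)·cross = 18.5·-16.2500 = -300.6250
edge 2: (12.5,2.5)→(16.5,24)  cross = 12.5·24 − 16.5·2.5 = 258.7500; (r_i+r_j)·cross = 29·258.7500 = 7503.7500
edge 3: (16.5,24)→(18.5,35.5)  cross = 16.5·35.5 − 18.5·24 = 141.7500; (r_i+r_j)·cross = 35·141.7500 = 4961.2500
edge 4: (18.5,35.5)→(17.5,38)  cross = 18.5·38 − 17.5·35.5 = 81.7500; (r_i+r_j)·cross = 36·81.7500 = 2943.0000
edge 5: (17.5,38)→(14.5,38)  cross = 17.5·38 − 14.5·38 = 114.0000; (r_i+r_j)·cross = 32·114.0000 = 3648.0000
edge 6: (14.5,38)→(8,35.5)  cross = 14.5·35.5 − 8·38 = 210.7500; (r_i+r_j)·cross = 22.5·210.7500 = 4741.8750
edge 7: (8,35.5)→(1.5,31.5)  cross = 8·31.5 − 1.5·35.5 = 198.7500; (r_i+r_j)·cross = 9.5·198.7500 = 1888.1250
Σcross = 804.2500 → A = |Σcross|/2 = 402.1250 mm²
Σ(r_i+r_j)·cross = 23996.0000 → first moment M = |Σ|/6 = 3999.3333
R_c = M/A = 3999.3333/402.1250 = 9.9455 mm
θ = 202° = 3.525565 rad
V = θ·R_c·A = 3.525565·9.9455·402.1250 = 14099.910 mm³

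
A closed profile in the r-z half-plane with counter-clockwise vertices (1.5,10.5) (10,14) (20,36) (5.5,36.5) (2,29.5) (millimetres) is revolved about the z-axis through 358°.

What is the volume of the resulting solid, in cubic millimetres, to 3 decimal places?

Volume = 16233.028 mm³

Profile (r,z), 5 vertices: (1.5,10.5) (10,14) (20,36) (5.5,36.5) (2,29.5)
edge 0: (1.5,10.5)→(10,14)  cross = 1.5·14 − 10·10.5 = -84.0000; (r_i+r_j)·cross = 11.5·-84.0000 = -966.0000
edge 1: (10,14)→(20,36)  cross = 10·36 − 20·14 = 80.0000; (r_i+r_j)·cross = 30·80.0000 = 2400.0000
edge 2: (20,36)→(5.5,36.5)  cross = 20·36.5 − 5.5·36 = 532.0000; (r_i+r_j)·cross = 25.5·532.0000 = 13566.0000
edge 3: (5.5,36.5)→(2,29.5)  cross = 5.5·29.5 − 2·36.5 = 89.2500; (r_i+r_j)·cross = 7.5·89.2500 = 669.3750
edge 4: (2,29.5)→(1.5,10.5)  cross = 2·10.5 − 1.5·29.5 = -23.2500; (r_i+r_j)·cross = 3.5·-23.2500 = -81.3750
Σcross = 594.0000 → A = |Σcross|/2 = 297.0000 mm²
Σ(r_i+r_j)·cross = 15588.0000 → first moment M = |Σ|/6 = 2598.0000
R_c = M/A = 2598.0000/297.0000 = 8.7475 mm
θ = 358° = 6.248279 rad
V = θ·R_c·A = 6.248279·8.7475·297.0000 = 16233.028 mm³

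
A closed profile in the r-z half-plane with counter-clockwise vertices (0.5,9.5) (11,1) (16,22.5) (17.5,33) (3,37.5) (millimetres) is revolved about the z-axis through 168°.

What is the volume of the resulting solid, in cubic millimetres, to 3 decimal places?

Profile (r,z), 5 vertices: (0.5,9.5) (11,1) (16,22.5) (17.5,33) (3,37.5)
edge 0: (0.5,9.5)→(11,1)  cross = 0.5·1 − 11·9.5 = -104.0000; (r_i+r_j)·cross = 11.5·-104.0000 = -1196.0000
edge 1: (11,1)→(16,22.5)  cross = 11·22.5 − 16·1 = 231.5000; (r_i+r_j)·cross = 27·231.5000 = 6250.5000
edge 2: (16,22.5)→(17.5,33)  cross = 16·33 − 17.5·22.5 = 134.2500; (r_i+r_j)·cross = 33.5·134.2500 = 4497.3750
edge 3: (17.5,33)→(3,37.5)  cross = 17.5·37.5 − 3·33 = 557.2500; (r_i+r_j)·cross = 20.5·557.2500 = 11423.6250
edge 4: (3,37.5)→(0.5,9.5)  cross = 3·9.5 − 0.5·37.5 = 9.7500; (r_i+r_j)·cross = 3.5·9.7500 = 34.1250
Σcross = 828.7500 → A = |Σcross|/2 = 414.3750 mm²
Σ(r_i+r_j)·cross = 21009.6250 → first moment M = |Σ|/6 = 3501.6042
R_c = M/A = 3501.6042/414.3750 = 8.4503 mm
θ = 168° = 2.932153 rad
V = θ·R_c·A = 2.932153·8.4503·414.3750 = 10267.240 mm³

Volume = 10267.240 mm³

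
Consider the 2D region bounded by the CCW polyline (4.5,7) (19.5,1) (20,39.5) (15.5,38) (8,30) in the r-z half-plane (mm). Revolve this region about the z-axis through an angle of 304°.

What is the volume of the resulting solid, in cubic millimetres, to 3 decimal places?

Profile (r,z), 5 vertices: (4.5,7) (19.5,1) (20,39.5) (15.5,38) (8,30)
edge 0: (4.5,7)→(19.5,1)  cross = 4.5·1 − 19.5·7 = -132.0000; (r_i+r_j)·cross = 24·-132.0000 = -3168.0000
edge 1: (19.5,1)→(20,39.5)  cross = 19.5·39.5 − 20·1 = 750.2500; (r_i+r_j)·cross = 39.5·750.2500 = 29634.8750
edge 2: (20,39.5)→(15.5,38)  cross = 20·38 − 15.5·39.5 = 147.7500; (r_i+r_j)·cross = 35.5·147.7500 = 5245.1250
edge 3: (15.5,38)→(8,30)  cross = 15.5·30 − 8·38 = 161.0000; (r_i+r_j)·cross = 23.5·161.0000 = 3783.5000
edge 4: (8,30)→(4.5,7)  cross = 8·7 − 4.5·30 = -79.0000; (r_i+r_j)·cross = 12.5·-79.0000 = -987.5000
Σcross = 848.0000 → A = |Σcross|/2 = 424.0000 mm²
Σ(r_i+r_j)·cross = 34508.0000 → first moment M = |Σ|/6 = 5751.3333
R_c = M/A = 5751.3333/424.0000 = 13.5645 mm
θ = 304° = 5.305801 rad
V = θ·R_c·A = 5.305801·13.5645·424.0000 = 30515.430 mm³

Volume = 30515.430 mm³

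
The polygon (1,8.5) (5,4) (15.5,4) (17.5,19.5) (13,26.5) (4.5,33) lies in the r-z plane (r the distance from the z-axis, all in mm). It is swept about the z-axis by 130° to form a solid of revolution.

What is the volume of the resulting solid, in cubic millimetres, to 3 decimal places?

Profile (r,z), 6 vertices: (1,8.5) (5,4) (15.5,4) (17.5,19.5) (13,26.5) (4.5,33)
edge 0: (1,8.5)→(5,4)  cross = 1·4 − 5·8.5 = -38.5000; (r_i+r_j)·cross = 6·-38.5000 = -231.0000
edge 1: (5,4)→(15.5,4)  cross = 5·4 − 15.5·4 = -42.0000; (r_i+r_j)·cross = 20.5·-42.0000 = -861.0000
edge 2: (15.5,4)→(17.5,19.5)  cross = 15.5·19.5 − 17.5·4 = 232.2500; (r_i+r_j)·cross = 33·232.2500 = 7664.2500
edge 3: (17.5,19.5)→(13,26.5)  cross = 17.5·26.5 − 13·19.5 = 210.2500; (r_i+r_j)·cross = 30.5·210.2500 = 6412.6250
edge 4: (13,26.5)→(4.5,33)  cross = 13·33 − 4.5·26.5 = 309.7500; (r_i+r_j)·cross = 17.5·309.7500 = 5420.6250
edge 5: (4.5,33)→(1,8.5)  cross = 4.5·8.5 − 1·33 = 5.2500; (r_i+r_j)·cross = 5.5·5.2500 = 28.8750
Σcross = 677.0000 → A = |Σcross|/2 = 338.5000 mm²
Σ(r_i+r_j)·cross = 18434.3750 → first moment M = |Σ|/6 = 3072.3958
R_c = M/A = 3072.3958/338.5000 = 9.0765 mm
θ = 130° = 2.268928 rad
V = θ·R_c·A = 2.268928·9.0765·338.5000 = 6971.045 mm³

Volume = 6971.045 mm³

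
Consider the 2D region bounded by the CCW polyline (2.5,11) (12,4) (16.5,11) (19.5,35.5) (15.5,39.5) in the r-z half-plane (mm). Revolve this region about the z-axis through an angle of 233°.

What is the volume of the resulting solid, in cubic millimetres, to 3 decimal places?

Volume = 15228.465 mm³

Profile (r,z), 5 vertices: (2.5,11) (12,4) (16.5,11) (19.5,35.5) (15.5,39.5)
edge 0: (2.5,11)→(12,4)  cross = 2.5·4 − 12·11 = -122.0000; (r_i+r_j)·cross = 14.5·-122.0000 = -1769.0000
edge 1: (12,4)→(16.5,11)  cross = 12·11 − 16.5·4 = 66.0000; (r_i+r_j)·cross = 28.5·66.0000 = 1881.0000
edge 2: (16.5,11)→(19.5,35.5)  cross = 16.5·35.5 − 19.5·11 = 371.2500; (r_i+r_j)·cross = 36·371.2500 = 13365.0000
edge 3: (19.5,35.5)→(15.5,39.5)  cross = 19.5·39.5 − 15.5·35.5 = 220.0000; (r_i+r_j)·cross = 35·220.0000 = 7700.0000
edge 4: (15.5,39.5)→(2.5,11)  cross = 15.5·11 − 2.5·39.5 = 71.7500; (r_i+r_j)·cross = 18·71.7500 = 1291.5000
Σcross = 607.0000 → A = |Σcross|/2 = 303.5000 mm²
Σ(r_i+r_j)·cross = 22468.5000 → first moment M = |Σ|/6 = 3744.7500
R_c = M/A = 3744.7500/303.5000 = 12.3386 mm
θ = 233° = 4.066617 rad
V = θ·R_c·A = 4.066617·12.3386·303.5000 = 15228.465 mm³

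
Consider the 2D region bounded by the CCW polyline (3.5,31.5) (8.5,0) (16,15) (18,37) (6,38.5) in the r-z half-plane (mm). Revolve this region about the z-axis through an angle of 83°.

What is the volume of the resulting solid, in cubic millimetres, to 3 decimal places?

Volume = 5475.343 mm³

Profile (r,z), 5 vertices: (3.5,31.5) (8.5,0) (16,15) (18,37) (6,38.5)
edge 0: (3.5,31.5)→(8.5,0)  cross = 3.5·0 − 8.5·31.5 = -267.7500; (r_i+r_j)·cross = 12·-267.7500 = -3213.0000
edge 1: (8.5,0)→(16,15)  cross = 8.5·15 − 16·0 = 127.5000; (r_i+r_j)·cross = 24.5·127.5000 = 3123.7500
edge 2: (16,15)→(18,37)  cross = 16·37 − 18·15 = 322.0000; (r_i+r_j)·cross = 34·322.0000 = 10948.0000
edge 3: (18,37)→(6,38.5)  cross = 18·38.5 − 6·37 = 471.0000; (r_i+r_j)·cross = 24·471.0000 = 11304.0000
edge 4: (6,38.5)→(3.5,31.5)  cross = 6·31.5 − 3.5·38.5 = 54.2500; (r_i+r_j)·cross = 9.5·54.2500 = 515.3750
Σcross = 707.0000 → A = |Σcross|/2 = 353.5000 mm²
Σ(r_i+r_j)·cross = 22678.1250 → first moment M = |Σ|/6 = 3779.6875
R_c = M/A = 3779.6875/353.5000 = 10.6922 mm
θ = 83° = 1.448623 rad
V = θ·R_c·A = 1.448623·10.6922·353.5000 = 5475.343 mm³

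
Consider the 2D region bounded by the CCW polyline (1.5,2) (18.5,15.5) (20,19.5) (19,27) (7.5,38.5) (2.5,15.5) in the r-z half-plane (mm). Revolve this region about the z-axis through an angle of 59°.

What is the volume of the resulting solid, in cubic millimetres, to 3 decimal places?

Volume = 3850.364 mm³

Profile (r,z), 6 vertices: (1.5,2) (18.5,15.5) (20,19.5) (19,27) (7.5,38.5) (2.5,15.5)
edge 0: (1.5,2)→(18.5,15.5)  cross = 1.5·15.5 − 18.5·2 = -13.7500; (r_i+r_j)·cross = 20·-13.7500 = -275.0000
edge 1: (18.5,15.5)→(20,19.5)  cross = 18.5·19.5 − 20·15.5 = 50.7500; (r_i+r_j)·cross = 38.5·50.7500 = 1953.8750
edge 2: (20,19.5)→(19,27)  cross = 20·27 − 19·19.5 = 169.5000; (r_i+r_j)·cross = 39·169.5000 = 6610.5000
edge 3: (19,27)→(7.5,38.5)  cross = 19·38.5 − 7.5·27 = 529.0000; (r_i+r_j)·cross = 26.5·529.0000 = 14018.5000
edge 4: (7.5,38.5)→(2.5,15.5)  cross = 7.5·15.5 − 2.5·38.5 = 20.0000; (r_i+r_j)·cross = 10·20.0000 = 200.0000
edge 5: (2.5,15.5)→(1.5,2)  cross = 2.5·2 − 1.5·15.5 = -18.2500; (r_i+r_j)·cross = 4·-18.2500 = -73.0000
Σcross = 737.2500 → A = |Σcross|/2 = 368.6250 mm²
Σ(r_i+r_j)·cross = 22434.8750 → first moment M = |Σ|/6 = 3739.1458
R_c = M/A = 3739.1458/368.6250 = 10.1435 mm
θ = 59° = 1.029744 rad
V = θ·R_c·A = 1.029744·10.1435·368.6250 = 3850.364 mm³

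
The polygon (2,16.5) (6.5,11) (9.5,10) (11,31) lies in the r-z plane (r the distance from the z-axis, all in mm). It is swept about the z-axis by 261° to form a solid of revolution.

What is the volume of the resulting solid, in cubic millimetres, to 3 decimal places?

Volume = 3021.024 mm³

Profile (r,z), 4 vertices: (2,16.5) (6.5,11) (9.5,10) (11,31)
edge 0: (2,16.5)→(6.5,11)  cross = 2·11 − 6.5·16.5 = -85.2500; (r_i+r_j)·cross = 8.5·-85.2500 = -724.6250
edge 1: (6.5,11)→(9.5,10)  cross = 6.5·10 − 9.5·11 = -39.5000; (r_i+r_j)·cross = 16·-39.5000 = -632.0000
edge 2: (9.5,10)→(11,31)  cross = 9.5·31 − 11·10 = 184.5000; (r_i+r_j)·cross = 20.5·184.5000 = 3782.2500
edge 3: (11,31)→(2,16.5)  cross = 11·16.5 − 2·31 = 119.5000; (r_i+r_j)·cross = 13·119.5000 = 1553.5000
Σcross = 179.2500 → A = |Σcross|/2 = 89.6250 mm²
Σ(r_i+r_j)·cross = 3979.1250 → first moment M = |Σ|/6 = 663.1875
R_c = M/A = 663.1875/89.6250 = 7.3996 mm
θ = 261° = 4.555309 rad
V = θ·R_c·A = 4.555309·7.3996·89.6250 = 3021.024 mm³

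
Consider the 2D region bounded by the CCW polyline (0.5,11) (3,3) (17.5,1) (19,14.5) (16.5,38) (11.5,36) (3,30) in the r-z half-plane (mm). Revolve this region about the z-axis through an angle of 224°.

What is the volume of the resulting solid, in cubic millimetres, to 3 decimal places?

Profile (r,z), 7 vertices: (0.5,11) (3,3) (17.5,1) (19,14.5) (16.5,38) (11.5,36) (3,30)
edge 0: (0.5,11)→(3,3)  cross = 0.5·3 − 3·11 = -31.5000; (r_i+r_j)·cross = 3.5·-31.5000 = -110.2500
edge 1: (3,3)→(17.5,1)  cross = 3·1 − 17.5·3 = -49.5000; (r_i+r_j)·cross = 20.5·-49.5000 = -1014.7500
edge 2: (17.5,1)→(19,14.5)  cross = 17.5·14.5 − 19·1 = 234.7500; (r_i+r_j)·cross = 36.5·234.7500 = 8568.3750
edge 3: (19,14.5)→(16.5,38)  cross = 19·38 − 16.5·14.5 = 482.7500; (r_i+r_j)·cross = 35.5·482.7500 = 17137.6250
edge 4: (16.5,38)→(11.5,36)  cross = 16.5·36 − 11.5·38 = 157.0000; (r_i+r_j)·cross = 28·157.0000 = 4396.0000
edge 5: (11.5,36)→(3,30)  cross = 11.5·30 − 3·36 = 237.0000; (r_i+r_j)·cross = 14.5·237.0000 = 3436.5000
edge 6: (3,30)→(0.5,11)  cross = 3·11 − 0.5·30 = 18.0000; (r_i+r_j)·cross = 3.5·18.0000 = 63.0000
Σcross = 1048.5000 → A = |Σcross|/2 = 524.2500 mm²
Σ(r_i+r_j)·cross = 32476.5000 → first moment M = |Σ|/6 = 5412.7500
R_c = M/A = 5412.7500/524.2500 = 10.3247 mm
θ = 224° = 3.909538 rad
V = θ·R_c·A = 3.909538·10.3247·524.2500 = 21161.349 mm³

Volume = 21161.349 mm³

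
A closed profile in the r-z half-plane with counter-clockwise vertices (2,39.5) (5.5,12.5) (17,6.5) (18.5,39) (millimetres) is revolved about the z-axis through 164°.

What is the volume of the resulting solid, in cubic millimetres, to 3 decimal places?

Volume = 12990.372 mm³

Profile (r,z), 4 vertices: (2,39.5) (5.5,12.5) (17,6.5) (18.5,39)
edge 0: (2,39.5)→(5.5,12.5)  cross = 2·12.5 − 5.5·39.5 = -192.2500; (r_i+r_j)·cross = 7.5·-192.2500 = -1441.8750
edge 1: (5.5,12.5)→(17,6.5)  cross = 5.5·6.5 − 17·12.5 = -176.7500; (r_i+r_j)·cross = 22.5·-176.7500 = -3976.8750
edge 2: (17,6.5)→(18.5,39)  cross = 17·39 − 18.5·6.5 = 542.7500; (r_i+r_j)·cross = 35.5·542.7500 = 19267.6250
edge 3: (18.5,39)→(2,39.5)  cross = 18.5·39.5 − 2·39 = 652.7500; (r_i+r_j)·cross = 20.5·652.7500 = 13381.3750
Σcross = 826.5000 → A = |Σcross|/2 = 413.2500 mm²
Σ(r_i+r_j)·cross = 27230.2500 → first moment M = |Σ|/6 = 4538.3750
R_c = M/A = 4538.3750/413.2500 = 10.9822 mm
θ = 164° = 2.862340 rad
V = θ·R_c·A = 2.862340·10.9822·413.2500 = 12990.372 mm³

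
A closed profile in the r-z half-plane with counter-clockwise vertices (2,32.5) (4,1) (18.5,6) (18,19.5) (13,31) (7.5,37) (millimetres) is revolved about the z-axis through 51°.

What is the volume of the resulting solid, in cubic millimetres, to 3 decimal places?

Profile (r,z), 6 vertices: (2,32.5) (4,1) (18.5,6) (18,19.5) (13,31) (7.5,37)
edge 0: (2,32.5)→(4,1)  cross = 2·1 − 4·32.5 = -128.0000; (r_i+r_j)·cross = 6·-128.0000 = -768.0000
edge 1: (4,1)→(18.5,6)  cross = 4·6 − 18.5·1 = 5.5000; (r_i+r_j)·cross = 22.5·5.5000 = 123.7500
edge 2: (18.5,6)→(18,19.5)  cross = 18.5·19.5 − 18·6 = 252.7500; (r_i+r_j)·cross = 36.5·252.7500 = 9225.3750
edge 3: (18,19.5)→(13,31)  cross = 18·31 − 13·19.5 = 304.5000; (r_i+r_j)·cross = 31·304.5000 = 9439.5000
edge 4: (13,31)→(7.5,37)  cross = 13·37 − 7.5·31 = 248.5000; (r_i+r_j)·cross = 20.5·248.5000 = 5094.2500
edge 5: (7.5,37)→(2,32.5)  cross = 7.5·32.5 − 2·37 = 169.7500; (r_i+r_j)·cross = 9.5·169.7500 = 1612.6250
Σcross = 853.0000 → A = |Σcross|/2 = 426.5000 mm²
Σ(r_i+r_j)·cross = 24727.5000 → first moment M = |Σ|/6 = 4121.2500
R_c = M/A = 4121.2500/426.5000 = 9.6630 mm
θ = 51° = 0.890118 rad
V = θ·R_c·A = 0.890118·9.6630·426.5000 = 3668.398 mm³

Volume = 3668.398 mm³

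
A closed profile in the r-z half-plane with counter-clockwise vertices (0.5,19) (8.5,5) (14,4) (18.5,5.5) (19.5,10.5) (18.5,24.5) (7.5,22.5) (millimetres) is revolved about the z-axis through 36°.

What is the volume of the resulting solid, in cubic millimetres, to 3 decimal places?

Volume = 1992.869 mm³

Profile (r,z), 7 vertices: (0.5,19) (8.5,5) (14,4) (18.5,5.5) (19.5,10.5) (18.5,24.5) (7.5,22.5)
edge 0: (0.5,19)→(8.5,5)  cross = 0.5·5 − 8.5·19 = -159.0000; (r_i+r_j)·cross = 9·-159.0000 = -1431.0000
edge 1: (8.5,5)→(14,4)  cross = 8.5·4 − 14·5 = -36.0000; (r_i+r_j)·cross = 22.5·-36.0000 = -810.0000
edge 2: (14,4)→(18.5,5.5)  cross = 14·5.5 − 18.5·4 = 3.0000; (r_i+r_j)·cross = 32.5·3.0000 = 97.5000
edge 3: (18.5,5.5)→(19.5,10.5)  cross = 18.5·10.5 − 19.5·5.5 = 87.0000; (r_i+r_j)·cross = 38·87.0000 = 3306.0000
edge 4: (19.5,10.5)→(18.5,24.5)  cross = 19.5·24.5 − 18.5·10.5 = 283.5000; (r_i+r_j)·cross = 38·283.5000 = 10773.0000
edge 5: (18.5,24.5)→(7.5,22.5)  cross = 18.5·22.5 − 7.5·24.5 = 232.5000; (r_i+r_j)·cross = 26·232.5000 = 6045.0000
edge 6: (7.5,22.5)→(0.5,19)  cross = 7.5·19 − 0.5·22.5 = 131.2500; (r_i+r_j)·cross = 8·131.2500 = 1050.0000
Σcross = 542.2500 → A = |Σcross|/2 = 271.1250 mm²
Σ(r_i+r_j)·cross = 19030.5000 → first moment M = |Σ|/6 = 3171.7500
R_c = M/A = 3171.7500/271.1250 = 11.6985 mm
θ = 36° = 0.628319 rad
V = θ·R_c·A = 0.628319·11.6985·271.1250 = 1992.869 mm³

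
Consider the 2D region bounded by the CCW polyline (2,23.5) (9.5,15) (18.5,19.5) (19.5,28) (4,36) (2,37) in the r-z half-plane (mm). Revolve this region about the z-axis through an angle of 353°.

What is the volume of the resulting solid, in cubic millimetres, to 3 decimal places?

Volume = 15035.052 mm³

Profile (r,z), 6 vertices: (2,23.5) (9.5,15) (18.5,19.5) (19.5,28) (4,36) (2,37)
edge 0: (2,23.5)→(9.5,15)  cross = 2·15 − 9.5·23.5 = -193.2500; (r_i+r_j)·cross = 11.5·-193.2500 = -2222.3750
edge 1: (9.5,15)→(18.5,19.5)  cross = 9.5·19.5 − 18.5·15 = -92.2500; (r_i+r_j)·cross = 28·-92.2500 = -2583.0000
edge 2: (18.5,19.5)→(19.5,28)  cross = 18.5·28 − 19.5·19.5 = 137.7500; (r_i+r_j)·cross = 38·137.7500 = 5234.5000
edge 3: (19.5,28)→(4,36)  cross = 19.5·36 − 4·28 = 590.0000; (r_i+r_j)·cross = 23.5·590.0000 = 13865.0000
edge 4: (4,36)→(2,37)  cross = 4·37 − 2·36 = 76.0000; (r_i+r_j)·cross = 6·76.0000 = 456.0000
edge 5: (2,37)→(2,23.5)  cross = 2·23.5 − 2·37 = -27.0000; (r_i+r_j)·cross = 4·-27.0000 = -108.0000
Σcross = 491.2500 → A = |Σcross|/2 = 245.6250 mm²
Σ(r_i+r_j)·cross = 14642.1250 → first moment M = |Σ|/6 = 2440.3542
R_c = M/A = 2440.3542/245.6250 = 9.9353 mm
θ = 353° = 6.161012 rad
V = θ·R_c·A = 6.161012·9.9353·245.6250 = 15035.052 mm³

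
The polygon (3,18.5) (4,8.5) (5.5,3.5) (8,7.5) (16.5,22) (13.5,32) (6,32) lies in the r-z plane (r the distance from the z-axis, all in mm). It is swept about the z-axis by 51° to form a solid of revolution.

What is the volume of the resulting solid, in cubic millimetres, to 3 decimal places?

Profile (r,z), 7 vertices: (3,18.5) (4,8.5) (5.5,3.5) (8,7.5) (16.5,22) (13.5,32) (6,32)
edge 0: (3,18.5)→(4,8.5)  cross = 3·8.5 − 4·18.5 = -48.5000; (r_i+r_j)·cross = 7·-48.5000 = -339.5000
edge 1: (4,8.5)→(5.5,3.5)  cross = 4·3.5 − 5.5·8.5 = -32.7500; (r_i+r_j)·cross = 9.5·-32.7500 = -311.1250
edge 2: (5.5,3.5)→(8,7.5)  cross = 5.5·7.5 − 8·3.5 = 13.2500; (r_i+r_j)·cross = 13.5·13.2500 = 178.8750
edge 3: (8,7.5)→(16.5,22)  cross = 8·22 − 16.5·7.5 = 52.2500; (r_i+r_j)·cross = 24.5·52.2500 = 1280.1250
edge 4: (16.5,22)→(13.5,32)  cross = 16.5·32 − 13.5·22 = 231.0000; (r_i+r_j)·cross = 30·231.0000 = 6930.0000
edge 5: (13.5,32)→(6,32)  cross = 13.5·32 − 6·32 = 240.0000; (r_i+r_j)·cross = 19.5·240.0000 = 4680.0000
edge 6: (6,32)→(3,18.5)  cross = 6·18.5 − 3·32 = 15.0000; (r_i+r_j)·cross = 9·15.0000 = 135.0000
Σcross = 470.2500 → A = |Σcross|/2 = 235.1250 mm²
Σ(r_i+r_j)·cross = 12553.3750 → first moment M = |Σ|/6 = 2092.2292
R_c = M/A = 2092.2292/235.1250 = 8.8984 mm
θ = 51° = 0.890118 rad
V = θ·R_c·A = 0.890118·8.8984·235.1250 = 1862.331 mm³

Volume = 1862.331 mm³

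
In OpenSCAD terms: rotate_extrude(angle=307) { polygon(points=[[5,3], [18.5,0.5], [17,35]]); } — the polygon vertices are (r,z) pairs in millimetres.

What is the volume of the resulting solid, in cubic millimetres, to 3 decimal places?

Volume = 16709.424 mm³

Profile (r,z), 3 vertices: (5,3) (18.5,0.5) (17,35)
edge 0: (5,3)→(18.5,0.5)  cross = 5·0.5 − 18.5·3 = -53.0000; (r_i+r_j)·cross = 23.5·-53.0000 = -1245.5000
edge 1: (18.5,0.5)→(17,35)  cross = 18.5·35 − 17·0.5 = 639.0000; (r_i+r_j)·cross = 35.5·639.0000 = 22684.5000
edge 2: (17,35)→(5,3)  cross = 17·3 − 5·35 = -124.0000; (r_i+r_j)·cross = 22·-124.0000 = -2728.0000
Σcross = 462.0000 → A = |Σcross|/2 = 231.0000 mm²
Σ(r_i+r_j)·cross = 18711.0000 → first moment M = |Σ|/6 = 3118.5000
R_c = M/A = 3118.5000/231.0000 = 13.5000 mm
θ = 307° = 5.358161 rad
V = θ·R_c·A = 5.358161·13.5000·231.0000 = 16709.424 mm³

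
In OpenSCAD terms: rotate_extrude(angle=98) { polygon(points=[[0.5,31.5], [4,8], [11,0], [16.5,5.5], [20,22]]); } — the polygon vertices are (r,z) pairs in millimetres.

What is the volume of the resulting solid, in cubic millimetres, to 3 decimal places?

Profile (r,z), 5 vertices: (0.5,31.5) (4,8) (11,0) (16.5,5.5) (20,22)
edge 0: (0.5,31.5)→(4,8)  cross = 0.5·8 − 4·31.5 = -122.0000; (r_i+r_j)·cross = 4.5·-122.0000 = -549.0000
edge 1: (4,8)→(11,0)  cross = 4·0 − 11·8 = -88.0000; (r_i+r_j)·cross = 15·-88.0000 = -1320.0000
edge 2: (11,0)→(16.5,5.5)  cross = 11·5.5 − 16.5·0 = 60.5000; (r_i+r_j)·cross = 27.5·60.5000 = 1663.7500
edge 3: (16.5,5.5)→(20,22)  cross = 16.5·22 − 20·5.5 = 253.0000; (r_i+r_j)·cross = 36.5·253.0000 = 9234.5000
edge 4: (20,22)→(0.5,31.5)  cross = 20·31.5 − 0.5·22 = 619.0000; (r_i+r_j)·cross = 20.5·619.0000 = 12689.5000
Σcross = 722.5000 → A = |Σcross|/2 = 361.2500 mm²
Σ(r_i+r_j)·cross = 21718.7500 → first moment M = |Σ|/6 = 3619.7917
R_c = M/A = 3619.7917/361.2500 = 10.0202 mm
θ = 98° = 1.710423 rad
V = θ·R_c·A = 1.710423·10.0202·361.2500 = 6191.374 mm³

Volume = 6191.374 mm³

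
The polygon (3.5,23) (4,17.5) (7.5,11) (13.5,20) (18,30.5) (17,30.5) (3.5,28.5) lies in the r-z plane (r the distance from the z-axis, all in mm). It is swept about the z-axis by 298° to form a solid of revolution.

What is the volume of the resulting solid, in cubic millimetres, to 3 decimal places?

Volume = 7891.991 mm³

Profile (r,z), 7 vertices: (3.5,23) (4,17.5) (7.5,11) (13.5,20) (18,30.5) (17,30.5) (3.5,28.5)
edge 0: (3.5,23)→(4,17.5)  cross = 3.5·17.5 − 4·23 = -30.7500; (r_i+r_j)·cross = 7.5·-30.7500 = -230.6250
edge 1: (4,17.5)→(7.5,11)  cross = 4·11 − 7.5·17.5 = -87.2500; (r_i+r_j)·cross = 11.5·-87.2500 = -1003.3750
edge 2: (7.5,11)→(13.5,20)  cross = 7.5·20 − 13.5·11 = 1.5000; (r_i+r_j)·cross = 21·1.5000 = 31.5000
edge 3: (13.5,20)→(18,30.5)  cross = 13.5·30.5 − 18·20 = 51.7500; (r_i+r_j)·cross = 31.5·51.7500 = 1630.1250
edge 4: (18,30.5)→(17,30.5)  cross = 18·30.5 − 17·30.5 = 30.5000; (r_i+r_j)·cross = 35·30.5000 = 1067.5000
edge 5: (17,30.5)→(3.5,28.5)  cross = 17·28.5 − 3.5·30.5 = 377.7500; (r_i+r_j)·cross = 20.5·377.7500 = 7743.8750
edge 6: (3.5,28.5)→(3.5,23)  cross = 3.5·23 − 3.5·28.5 = -19.2500; (r_i+r_j)·cross = 7·-19.2500 = -134.7500
Σcross = 324.2500 → A = |Σcross|/2 = 162.1250 mm²
Σ(r_i+r_j)·cross = 9104.2500 → first moment M = |Σ|/6 = 1517.3750
R_c = M/A = 1517.3750/162.1250 = 9.3593 mm
θ = 298° = 5.201081 rad
V = θ·R_c·A = 5.201081·9.3593·162.1250 = 7891.991 mm³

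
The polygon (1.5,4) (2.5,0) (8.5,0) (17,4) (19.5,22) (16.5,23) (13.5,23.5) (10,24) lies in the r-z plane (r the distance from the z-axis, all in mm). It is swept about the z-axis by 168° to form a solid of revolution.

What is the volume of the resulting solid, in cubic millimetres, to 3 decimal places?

Profile (r,z), 8 vertices: (1.5,4) (2.5,0) (8.5,0) (17,4) (19.5,22) (16.5,23) (13.5,23.5) (10,24)
edge 0: (1.5,4)→(2.5,0)  cross = 1.5·0 − 2.5·4 = -10.0000; (r_i+r_j)·cross = 4·-10.0000 = -40.0000
edge 1: (2.5,0)→(8.5,0)  cross = 2.5·0 − 8.5·0 = 0.0000; (r_i+r_j)·cross = 11·0.0000 = 0.0000
edge 2: (8.5,0)→(17,4)  cross = 8.5·4 − 17·0 = 34.0000; (r_i+r_j)·cross = 25.5·34.0000 = 867.0000
edge 3: (17,4)→(19.5,22)  cross = 17·22 − 19.5·4 = 296.0000; (r_i+r_j)·cross = 36.5·296.0000 = 10804.0000
edge 4: (19.5,22)→(16.5,23)  cross = 19.5·23 − 16.5·22 = 85.5000; (r_i+r_j)·cross = 36·85.5000 = 3078.0000
edge 5: (16.5,23)→(13.5,23.5)  cross = 16.5·23.5 − 13.5·23 = 77.2500; (r_i+r_j)·cross = 30·77.2500 = 2317.5000
edge 6: (13.5,23.5)→(10,24)  cross = 13.5·24 − 10·23.5 = 89.0000; (r_i+r_j)·cross = 23.5·89.0000 = 2091.5000
edge 7: (10,24)→(1.5,4)  cross = 10·4 − 1.5·24 = 4.0000; (r_i+r_j)·cross = 11.5·4.0000 = 46.0000
Σcross = 575.7500 → A = |Σcross|/2 = 287.8750 mm²
Σ(r_i+r_j)·cross = 19164.0000 → first moment M = |Σ|/6 = 3194.0000
R_c = M/A = 3194.0000/287.8750 = 11.0951 mm
θ = 168° = 2.932153 rad
V = θ·R_c·A = 2.932153·11.0951·287.8750 = 9365.297 mm³

Volume = 9365.297 mm³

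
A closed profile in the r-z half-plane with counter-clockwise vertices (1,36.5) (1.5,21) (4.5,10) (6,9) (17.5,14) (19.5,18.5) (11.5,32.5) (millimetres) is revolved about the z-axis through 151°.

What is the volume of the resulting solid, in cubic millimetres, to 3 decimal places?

Volume = 7588.331 mm³

Profile (r,z), 7 vertices: (1,36.5) (1.5,21) (4.5,10) (6,9) (17.5,14) (19.5,18.5) (11.5,32.5)
edge 0: (1,36.5)→(1.5,21)  cross = 1·21 − 1.5·36.5 = -33.7500; (r_i+r_j)·cross = 2.5·-33.7500 = -84.3750
edge 1: (1.5,21)→(4.5,10)  cross = 1.5·10 − 4.5·21 = -79.5000; (r_i+r_j)·cross = 6·-79.5000 = -477.0000
edge 2: (4.5,10)→(6,9)  cross = 4.5·9 − 6·10 = -19.5000; (r_i+r_j)·cross = 10.5·-19.5000 = -204.7500
edge 3: (6,9)→(17.5,14)  cross = 6·14 − 17.5·9 = -73.5000; (r_i+r_j)·cross = 23.5·-73.5000 = -1727.2500
edge 4: (17.5,14)→(19.5,18.5)  cross = 17.5·18.5 − 19.5·14 = 50.7500; (r_i+r_j)·cross = 37·50.7500 = 1877.7500
edge 5: (19.5,18.5)→(11.5,32.5)  cross = 19.5·32.5 − 11.5·18.5 = 421.0000; (r_i+r_j)·cross = 31·421.0000 = 13051.0000
edge 6: (11.5,32.5)→(1,36.5)  cross = 11.5·36.5 − 1·32.5 = 387.2500; (r_i+r_j)·cross = 12.5·387.2500 = 4840.6250
Σcross = 652.7500 → A = |Σcross|/2 = 326.3750 mm²
Σ(r_i+r_j)·cross = 17276.0000 → first moment M = |Σ|/6 = 2879.3333
R_c = M/A = 2879.3333/326.3750 = 8.8222 mm
θ = 151° = 2.635447 rad
V = θ·R_c·A = 2.635447·8.8222·326.3750 = 7588.331 mm³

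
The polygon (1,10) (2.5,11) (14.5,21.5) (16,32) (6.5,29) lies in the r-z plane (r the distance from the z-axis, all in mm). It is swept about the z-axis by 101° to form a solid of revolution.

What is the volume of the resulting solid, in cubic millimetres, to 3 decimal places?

Profile (r,z), 5 vertices: (1,10) (2.5,11) (14.5,21.5) (16,32) (6.5,29)
edge 0: (1,10)→(2.5,11)  cross = 1·11 − 2.5·10 = -14.0000; (r_i+r_j)·cross = 3.5·-14.0000 = -49.0000
edge 1: (2.5,11)→(14.5,21.5)  cross = 2.5·21.5 − 14.5·11 = -105.7500; (r_i+r_j)·cross = 17·-105.7500 = -1797.7500
edge 2: (14.5,21.5)→(16,32)  cross = 14.5·32 − 16·21.5 = 120.0000; (r_i+r_j)·cross = 30.5·120.0000 = 3660.0000
edge 3: (16,32)→(6.5,29)  cross = 16·29 − 6.5·32 = 256.0000; (r_i+r_j)·cross = 22.5·256.0000 = 5760.0000
edge 4: (6.5,29)→(1,10)  cross = 6.5·10 − 1·29 = 36.0000; (r_i+r_j)·cross = 7.5·36.0000 = 270.0000
Σcross = 292.2500 → A = |Σcross|/2 = 146.1250 mm²
Σ(r_i+r_j)·cross = 7843.2500 → first moment M = |Σ|/6 = 1307.2083
R_c = M/A = 1307.2083/146.1250 = 8.9458 mm
θ = 101° = 1.762783 rad
V = θ·R_c·A = 1.762783·8.9458·146.1250 = 2304.324 mm³

Volume = 2304.324 mm³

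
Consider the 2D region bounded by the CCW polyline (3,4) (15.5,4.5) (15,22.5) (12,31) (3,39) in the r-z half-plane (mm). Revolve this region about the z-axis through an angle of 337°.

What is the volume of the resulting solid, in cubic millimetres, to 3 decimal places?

Volume = 17587.319 mm³

Profile (r,z), 5 vertices: (3,4) (15.5,4.5) (15,22.5) (12,31) (3,39)
edge 0: (3,4)→(15.5,4.5)  cross = 3·4.5 − 15.5·4 = -48.5000; (r_i+r_j)·cross = 18.5·-48.5000 = -897.2500
edge 1: (15.5,4.5)→(15,22.5)  cross = 15.5·22.5 − 15·4.5 = 281.2500; (r_i+r_j)·cross = 30.5·281.2500 = 8578.1250
edge 2: (15,22.5)→(12,31)  cross = 15·31 − 12·22.5 = 195.0000; (r_i+r_j)·cross = 27·195.0000 = 5265.0000
edge 3: (12,31)→(3,39)  cross = 12·39 − 3·31 = 375.0000; (r_i+r_j)·cross = 15·375.0000 = 5625.0000
edge 4: (3,39)→(3,4)  cross = 3·4 − 3·39 = -105.0000; (r_i+r_j)·cross = 6·-105.0000 = -630.0000
Σcross = 697.7500 → A = |Σcross|/2 = 348.8750 mm²
Σ(r_i+r_j)·cross = 17940.8750 → first moment M = |Σ|/6 = 2990.1458
R_c = M/A = 2990.1458/348.8750 = 8.5708 mm
θ = 337° = 5.881760 rad
V = θ·R_c·A = 5.881760·8.5708·348.8750 = 17587.319 mm³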